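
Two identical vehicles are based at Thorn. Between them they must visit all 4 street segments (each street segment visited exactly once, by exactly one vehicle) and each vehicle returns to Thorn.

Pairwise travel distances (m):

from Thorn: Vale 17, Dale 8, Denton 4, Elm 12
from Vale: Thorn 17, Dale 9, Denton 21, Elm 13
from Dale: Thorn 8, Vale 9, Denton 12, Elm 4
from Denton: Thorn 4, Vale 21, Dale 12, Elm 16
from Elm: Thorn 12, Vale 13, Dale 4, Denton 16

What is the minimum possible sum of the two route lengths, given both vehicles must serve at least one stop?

50 m — the smallest possible combined total.

There are 2^3 − 1 = 7 ways to divide the 4 stops into two non-empty groups. For each, the best each vehicle can do is its own shortest tour through its group:
  {Vale} + {Dale, Denton, Elm}: 34 + 32 = 66
  {Dale} + {Vale, Denton, Elm}: 16 + 50 = 66
  {Vale, Dale} + {Denton, Elm}: 34 + 32 = 66
  {Denton} + {Vale, Dale, Elm}: 8 + 42 = 50
  {Vale, Denton} + {Dale, Elm}: 42 + 24 = 66
  {Dale, Denton} + {Vale, Elm}: 24 + 42 = 66
  … (7 splits in total)
Best: vehicle 1 Thorn → Denton → Thorn = 8; vehicle 2 Thorn → Vale → Dale → Elm → Thorn = 42; combined 50.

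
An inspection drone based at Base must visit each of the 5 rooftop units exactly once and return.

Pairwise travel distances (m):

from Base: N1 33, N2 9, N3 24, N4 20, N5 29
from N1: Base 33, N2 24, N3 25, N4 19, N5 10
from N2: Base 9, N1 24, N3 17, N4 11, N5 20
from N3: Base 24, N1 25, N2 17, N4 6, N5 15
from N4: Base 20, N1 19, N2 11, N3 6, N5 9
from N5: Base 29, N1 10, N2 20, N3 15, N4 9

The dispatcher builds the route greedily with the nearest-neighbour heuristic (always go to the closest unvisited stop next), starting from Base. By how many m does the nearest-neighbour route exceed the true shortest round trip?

Excess over optimum: 2 m.

Base: N2=9, N4=20, N3=24, N5=29, N1=33 ⇒ N2
N2: N4=11, N3=17, N5=20, N1=24 ⇒ N4
N4: N3=6, N5=9, N1=19 ⇒ N3
N3: N5=15, N1=25 ⇒ N5
N5: N1=10 ⇒ N1
NN route Base → N2 → N4 → N3 → N5 → N1 → Base costs 84.
Optimal: Base → N2 → N1 → N5 → N4 → N3 → Base costs 82 (by enumerating all 60 distinct tours).
Excess = 84 − 82 = 2.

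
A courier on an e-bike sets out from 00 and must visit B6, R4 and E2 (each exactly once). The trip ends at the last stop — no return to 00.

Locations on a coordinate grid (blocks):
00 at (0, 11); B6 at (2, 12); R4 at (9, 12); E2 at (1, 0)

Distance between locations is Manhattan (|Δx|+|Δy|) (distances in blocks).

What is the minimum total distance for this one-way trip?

There are 3! = 6 possible orderings.
00 - B6 - R4 - E2: 3+7+20 = 30
00 - B6 - E2 - R4: 3+13+20 = 36
00 - R4 - B6 - E2: 10+7+13 = 30
00 - R4 - E2 - B6: 10+20+13 = 43
00 - E2 - B6 - R4: 12+13+7 = 32
00 - E2 - R4 - B6: 12+20+7 = 39
The minimum is 30.
One shortest path: 00 → B6 → R4 → E2.

Minimum one-way distance = 30 blocks.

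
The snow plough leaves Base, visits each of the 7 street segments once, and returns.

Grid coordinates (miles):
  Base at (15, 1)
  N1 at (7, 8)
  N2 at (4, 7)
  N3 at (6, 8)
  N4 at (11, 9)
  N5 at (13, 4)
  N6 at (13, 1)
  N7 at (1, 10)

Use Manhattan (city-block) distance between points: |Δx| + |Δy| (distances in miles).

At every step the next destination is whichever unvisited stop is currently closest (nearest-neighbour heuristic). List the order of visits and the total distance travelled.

Base → [N6:2 / N5:5 / N4:12 / N1:15 / N3:16 / N2:17 / N7:23] → N6 (2)
N6 → [N5:3 / N4:10 / N1:13 / N3:14 / N2:15 / N7:21] → N5 (3)
N5 → [N4:7 / N1:10 / N3:11 / N2:12 / N7:18] → N4 (7)
N4 → [N1:5 / N3:6 / N2:9 / N7:11] → N1 (5)
N1 → [N3:1 / N2:4 / N7:8] → N3 (1)
N3 → [N2:3 / N7:7] → N2 (3)
N2 → [N7:6] → N7 (6)
Return N7→Base: 23.
Total = 2 + 3 + 7 + 5 + 1 + 3 + 6 + 23 = 50.

Nearest-neighbour total = 50 miles; route Base → N6 → N5 → N4 → N1 → N3 → N2 → N7 → Base.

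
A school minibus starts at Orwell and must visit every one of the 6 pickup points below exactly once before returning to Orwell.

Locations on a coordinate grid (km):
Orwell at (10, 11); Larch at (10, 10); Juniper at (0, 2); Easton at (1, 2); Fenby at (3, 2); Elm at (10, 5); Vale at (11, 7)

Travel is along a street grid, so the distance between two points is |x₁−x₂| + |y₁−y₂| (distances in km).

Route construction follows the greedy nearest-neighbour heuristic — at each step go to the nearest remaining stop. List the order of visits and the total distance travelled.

Nearest-neighbour total = 40 km; route Orwell → Larch → Vale → Elm → Fenby → Easton → Juniper → Orwell.

Orwell → [Larch:1 / Vale:5 / Elm:6 / Fenby:16 / Easton:18 / Juniper:19] → Larch (1)
Larch → [Vale:4 / Elm:5 / Fenby:15 / Easton:17 / Juniper:18] → Vale (4)
Vale → [Elm:3 / Fenby:13 / Easton:15 / Juniper:16] → Elm (3)
Elm → [Fenby:10 / Easton:12 / Juniper:13] → Fenby (10)
Fenby → [Easton:2 / Juniper:3] → Easton (2)
Easton → [Juniper:1] → Juniper (1)
Return Juniper→Orwell: 19.
Total = 1 + 4 + 3 + 10 + 2 + 1 + 19 = 40.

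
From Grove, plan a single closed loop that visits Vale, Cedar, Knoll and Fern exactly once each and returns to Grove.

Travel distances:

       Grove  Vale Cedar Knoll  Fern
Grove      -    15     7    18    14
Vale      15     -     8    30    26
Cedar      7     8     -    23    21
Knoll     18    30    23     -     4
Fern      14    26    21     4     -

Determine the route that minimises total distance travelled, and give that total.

Grove - Vale - Cedar - Knoll - Fern - Grove: 15+8+23+4+14 = 64
Grove - Vale - Cedar - Fern - Knoll - Grove: 15+8+21+4+18 = 66
Grove - Vale - Knoll - Cedar - Fern - Grove: 15+30+23+21+14 = 103
Grove - Vale - Knoll - Fern - Cedar - Grove: 15+30+4+21+7 = 77
Grove - Vale - Fern - Cedar - Knoll - Grove: 15+26+21+23+18 = 103
Grove - Vale - Fern - Knoll - Cedar - Grove: 15+26+4+23+7 = 75
Grove - Cedar - Vale - Knoll - Fern - Grove: 7+8+30+4+14 = 63
Grove - Cedar - Vale - Fern - Knoll - Grove: 7+8+26+4+18 = 63
Grove - Cedar - Knoll - Vale - Fern - Grove: 7+23+30+26+14 = 100
Grove - Cedar - Fern - Vale - Knoll - Grove: 7+21+26+30+18 = 102
Grove - Knoll - Vale - Cedar - Fern - Grove: 18+30+8+21+14 = 91
Grove - Knoll - Cedar - Vale - Fern - Grove: 18+23+8+26+14 = 89
The minimum is 63.
One optimal route: Grove → Cedar → Vale → Knoll → Fern → Grove (or its reverse).

Shortest round trip = 63.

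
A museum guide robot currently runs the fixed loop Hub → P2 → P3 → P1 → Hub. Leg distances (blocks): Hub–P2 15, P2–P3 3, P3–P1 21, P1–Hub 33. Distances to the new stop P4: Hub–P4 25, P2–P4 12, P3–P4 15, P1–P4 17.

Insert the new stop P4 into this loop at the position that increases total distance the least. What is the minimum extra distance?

Adding 9 blocks by placing P4 on the P1–Hub leg.

Insertion cost between consecutive stops i–j is d(i,P4) + d(P4,j) − d(i,j):
  between Hub and P2: 25 + 12 − 15 = 22
  between P2 and P3: 12 + 15 − 3 = 24
  between P3 and P1: 15 + 17 − 21 = 11
  between P1 and Hub: 17 + 25 − 33 = 9
Cheapest insertion is between P1 and Hub, adding 9.
New total = 72 + 9 = 81.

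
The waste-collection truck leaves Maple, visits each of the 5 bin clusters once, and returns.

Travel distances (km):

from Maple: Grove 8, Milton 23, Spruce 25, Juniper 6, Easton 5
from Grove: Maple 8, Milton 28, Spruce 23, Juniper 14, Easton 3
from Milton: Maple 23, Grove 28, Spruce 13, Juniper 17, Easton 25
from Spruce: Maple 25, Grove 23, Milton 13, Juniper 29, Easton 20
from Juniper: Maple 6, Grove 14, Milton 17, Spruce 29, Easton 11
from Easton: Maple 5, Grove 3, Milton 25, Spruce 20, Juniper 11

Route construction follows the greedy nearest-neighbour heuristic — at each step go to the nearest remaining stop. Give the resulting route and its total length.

Nearest-neighbour total = 77 km; route Maple → Easton → Grove → Juniper → Milton → Spruce → Maple.

Maple → [Easton:5 / Juniper:6 / Grove:8 / Milton:23 / Spruce:25] → Easton (5)
Easton → [Grove:3 / Juniper:11 / Spruce:20 / Milton:25] → Grove (3)
Grove → [Juniper:14 / Spruce:23 / Milton:28] → Juniper (14)
Juniper → [Milton:17 / Spruce:29] → Milton (17)
Milton → [Spruce:13] → Spruce (13)
Return Spruce→Maple: 25.
Total = 5 + 3 + 14 + 17 + 13 + 25 = 77.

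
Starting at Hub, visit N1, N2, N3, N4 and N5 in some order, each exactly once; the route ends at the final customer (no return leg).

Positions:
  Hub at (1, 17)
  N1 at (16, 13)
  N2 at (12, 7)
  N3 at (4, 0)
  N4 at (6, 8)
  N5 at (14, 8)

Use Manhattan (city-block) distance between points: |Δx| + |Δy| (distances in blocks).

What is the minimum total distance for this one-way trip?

There are 5! = 120 possible orderings.
Hub → N1 → N2 → N3 → N4 → N5: 19+10+15+10+8 = 62
Hub → N1 → N2 → N3 → N5 → N4: 19+10+15+18+8 = 70
Hub → N1 → N2 → N4 → N3 → N5: 19+10+7+10+18 = 64
Hub → N1 → N2 → N4 → N5 → N3: 19+10+7+8+18 = 62
Hub → N1 → N2 → N5 → N3 → N4: 19+10+3+18+10 = 60
Hub → N1 → N2 → N5 → N4 → N3: 19+10+3+8+10 = 50
Hub → N1 → N3 → N2 → N4 → N5: 19+25+15+7+8 = 74
Hub → N1 → N3 → N2 → N5 → N4: 19+25+15+3+8 = 70
Hub → N1 → N3 → N4 → N2 → N5: 19+25+10+7+3 = 64
Hub → N1 → N3 → N4 → N5 → N2: 19+25+10+8+3 = 65
Hub → N1 → N3 → N5 → N2 → N4: 19+25+18+3+7 = 72
Hub → N1 → N3 → N5 → N4 → N2: 19+25+18+8+7 = 77
Hub → N1 → N4 → N2 → N3 → N5: 19+15+7+15+18 = 74
Hub → N1 → N4 → N2 → N5 → N3: 19+15+7+3+18 = 62
… (106 more)
Hub → N1 → N5 → N2 → N4 → N3: 19+7+3+7+10 = 46  ← best
The minimum is 46.
One shortest path: Hub → N1 → N5 → N2 → N4 → N3.

Shortest open route: 46 blocks.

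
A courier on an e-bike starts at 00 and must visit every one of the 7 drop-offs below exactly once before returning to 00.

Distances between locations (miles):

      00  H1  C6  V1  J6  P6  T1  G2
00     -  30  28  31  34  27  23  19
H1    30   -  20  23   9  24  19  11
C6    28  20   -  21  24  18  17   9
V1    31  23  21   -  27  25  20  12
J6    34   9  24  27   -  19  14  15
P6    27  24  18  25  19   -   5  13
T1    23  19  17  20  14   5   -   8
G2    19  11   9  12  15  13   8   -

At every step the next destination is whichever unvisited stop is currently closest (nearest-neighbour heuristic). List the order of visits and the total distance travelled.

Total distance 137 miles via the nearest-neighbour route 00 → G2 → T1 → P6 → C6 → H1 → J6 → V1 → 00.

At 00 the remaining stops are G2 19, T1 23, P6 27, C6 28, H1 30, V1 31, J6 34; go to G2.
At G2 the remaining stops are T1 8, C6 9, H1 11, V1 12, P6 13, J6 15; go to T1.
At T1 the remaining stops are P6 5, J6 14, C6 17, H1 19, V1 20; go to P6.
At P6 the remaining stops are C6 18, J6 19, H1 24, V1 25; go to C6.
At C6 the remaining stops are H1 20, V1 21, J6 24; go to H1.
At H1 the remaining stops are J6 9, V1 23; go to J6.
At J6 the remaining stops are V1 27; go to V1.
Return V1→00: 31.
Total = 19 + 8 + 5 + 18 + 20 + 9 + 27 + 31 = 137.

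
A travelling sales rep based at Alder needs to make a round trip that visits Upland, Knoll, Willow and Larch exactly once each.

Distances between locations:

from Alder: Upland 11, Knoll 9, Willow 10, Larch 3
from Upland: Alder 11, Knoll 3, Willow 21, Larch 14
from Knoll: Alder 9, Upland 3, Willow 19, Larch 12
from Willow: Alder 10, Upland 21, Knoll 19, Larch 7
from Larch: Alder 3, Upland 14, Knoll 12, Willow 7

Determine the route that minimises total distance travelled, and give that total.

There are 12 distinct closed tours to check (reversals are equivalent).
Alder→Upland→Knoll→Willow→Larch→Alder: 11+3+19+7+3 = 43
Alder→Upland→Knoll→Larch→Willow→Alder: 11+3+12+7+10 = 43
Alder→Upland→Willow→Knoll→Larch→Alder: 11+21+19+12+3 = 66
Alder→Upland→Willow→Larch→Knoll→Alder: 11+21+7+12+9 = 60
Alder→Upland→Larch→Knoll→Willow→Alder: 11+14+12+19+10 = 66
Alder→Upland→Larch→Willow→Knoll→Alder: 11+14+7+19+9 = 60
Alder→Knoll→Upland→Willow→Larch→Alder: 9+3+21+7+3 = 43
Alder→Knoll→Upland→Larch→Willow→Alder: 9+3+14+7+10 = 43
Alder→Knoll→Willow→Upland→Larch→Alder: 9+19+21+14+3 = 66
Alder→Knoll→Larch→Upland→Willow→Alder: 9+12+14+21+10 = 66
Alder→Willow→Upland→Knoll→Larch→Alder: 10+21+3+12+3 = 49
Alder→Willow→Knoll→Upland→Larch→Alder: 10+19+3+14+3 = 49
The minimum is 43.
One optimal route: Alder → Upland → Knoll → Willow → Larch → Alder (or its reverse).

Minimum total distance: 43.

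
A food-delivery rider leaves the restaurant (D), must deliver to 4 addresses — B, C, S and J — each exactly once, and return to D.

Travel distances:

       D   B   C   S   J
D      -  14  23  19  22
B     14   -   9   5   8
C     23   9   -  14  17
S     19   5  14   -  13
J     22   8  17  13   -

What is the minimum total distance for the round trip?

72 — the shortest possible round trip.

D-B-C-S-J-D: 14+9+14+13+22 = 72
D-B-C-J-S-D: 14+9+17+13+19 = 72
D-B-S-C-J-D: 14+5+14+17+22 = 72
D-B-S-J-C-D: 14+5+13+17+23 = 72
D-B-J-C-S-D: 14+8+17+14+19 = 72
D-B-J-S-C-D: 14+8+13+14+23 = 72
D-C-B-S-J-D: 23+9+5+13+22 = 72
D-C-B-J-S-D: 23+9+8+13+19 = 72
D-C-S-B-J-D: 23+14+5+8+22 = 72
D-C-J-B-S-D: 23+17+8+5+19 = 72
D-S-B-C-J-D: 19+5+9+17+22 = 72
D-S-C-B-J-D: 19+14+9+8+22 = 72
The minimum is 72.
One optimal route: D → B → C → S → J → D (or its reverse).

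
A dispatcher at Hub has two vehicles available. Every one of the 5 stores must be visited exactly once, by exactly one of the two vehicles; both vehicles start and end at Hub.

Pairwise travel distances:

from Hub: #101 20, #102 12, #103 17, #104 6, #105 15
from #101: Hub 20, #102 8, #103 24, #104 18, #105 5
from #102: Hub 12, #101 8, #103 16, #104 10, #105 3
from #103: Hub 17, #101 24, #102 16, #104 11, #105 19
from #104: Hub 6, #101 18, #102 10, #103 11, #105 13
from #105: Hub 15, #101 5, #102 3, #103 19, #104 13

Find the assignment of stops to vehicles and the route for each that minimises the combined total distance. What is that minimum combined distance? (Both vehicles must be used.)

Check every non-empty split of the stops between the two vehicles; for each half take its own optimal tour:
  {#101} + {#102, #103, #104, #105}: 40 + 51 = 91
  {#102} + {#101, #103, #104, #105}: 24 + 61 = 85
  {#101, #102} + {#103, #104, #105}: 40 + 51 = 91
  {#103} + {#101, #102, #104, #105}: 34 + 44 = 78
  {#101, #103} + {#102, #104, #105}: 61 + 34 = 95
  {#102, #103} + {#101, #104, #105}: 45 + 44 = 89
  … (15 splits in total)
  {#104} + {#101, #102, #103, #105}: 12 + 61 = 73  ← best
Best: vehicle 1 Hub → #104 → Hub = 12; vehicle 2 Hub → #101 → #105 → #102 → #103 → Hub = 61; combined 73.

Minimum combined distance: 73.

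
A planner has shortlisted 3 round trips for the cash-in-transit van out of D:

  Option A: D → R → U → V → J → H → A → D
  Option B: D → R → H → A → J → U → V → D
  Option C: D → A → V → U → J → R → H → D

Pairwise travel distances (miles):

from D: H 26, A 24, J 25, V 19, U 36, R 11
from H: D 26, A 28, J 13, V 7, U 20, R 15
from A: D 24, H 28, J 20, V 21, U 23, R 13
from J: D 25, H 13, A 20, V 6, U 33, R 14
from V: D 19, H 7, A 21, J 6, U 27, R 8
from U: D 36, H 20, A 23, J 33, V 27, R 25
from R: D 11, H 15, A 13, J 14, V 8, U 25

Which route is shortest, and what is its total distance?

Option A: 11 + 25 + 27 + 6 + 13 + 28 + 24 = 134
Option B: 11 + 15 + 28 + 20 + 33 + 27 + 19 = 153
Option C: 24 + 21 + 27 + 33 + 14 + 15 + 26 = 160

134 miles — Option A is the shortest.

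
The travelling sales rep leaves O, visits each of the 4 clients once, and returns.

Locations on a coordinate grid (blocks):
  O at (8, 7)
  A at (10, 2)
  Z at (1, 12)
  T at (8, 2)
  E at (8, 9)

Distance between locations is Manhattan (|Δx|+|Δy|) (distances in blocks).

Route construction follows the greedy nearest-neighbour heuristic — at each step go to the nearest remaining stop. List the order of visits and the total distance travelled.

Total distance 42 blocks via the nearest-neighbour route O → E → T → A → Z → O.

At O the remaining stops are E 2, T 5, A 7, Z 12; go to E.
At E the remaining stops are T 7, A 9, Z 10; go to T.
At T the remaining stops are A 2, Z 17; go to A.
At A the remaining stops are Z 19; go to Z.
Return Z→O: 12.
Total = 2 + 7 + 2 + 19 + 12 = 42.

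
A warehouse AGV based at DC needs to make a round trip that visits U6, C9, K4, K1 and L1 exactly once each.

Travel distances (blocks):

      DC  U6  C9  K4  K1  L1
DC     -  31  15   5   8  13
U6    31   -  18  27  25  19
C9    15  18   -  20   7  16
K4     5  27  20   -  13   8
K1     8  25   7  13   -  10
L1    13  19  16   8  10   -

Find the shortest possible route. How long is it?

There are 60 distinct closed tours to check (reversals are equivalent).
DC-U6-C9-K4-K1-L1-DC: 31+18+20+13+10+13 = 105
DC-U6-C9-K4-L1-K1-DC: 31+18+20+8+10+8 = 95
DC-U6-C9-K1-K4-L1-DC: 31+18+7+13+8+13 = 90
DC-U6-C9-K1-L1-K4-DC: 31+18+7+10+8+5 = 79
DC-U6-C9-L1-K4-K1-DC: 31+18+16+8+13+8 = 94
DC-U6-C9-L1-K1-K4-DC: 31+18+16+10+13+5 = 93
DC-U6-K4-C9-K1-L1-DC: 31+27+20+7+10+13 = 108
DC-U6-K4-C9-L1-K1-DC: 31+27+20+16+10+8 = 112
DC-U6-K4-K1-C9-L1-DC: 31+27+13+7+16+13 = 107
DC-U6-K4-K1-L1-C9-DC: 31+27+13+10+16+15 = 112
DC-U6-K4-L1-C9-K1-DC: 31+27+8+16+7+8 = 97
DC-U6-K4-L1-K1-C9-DC: 31+27+8+10+7+15 = 98
DC-U6-K1-C9-K4-L1-DC: 31+25+7+20+8+13 = 104
DC-U6-K1-C9-L1-K4-DC: 31+25+7+16+8+5 = 92
… (46 more)
DC-K4-L1-U6-C9-K1-DC: 5+8+19+18+7+8 = 65  ← best
The minimum is 65.
One optimal route: DC → K4 → L1 → U6 → C9 → K1 → DC (or its reverse).

Minimum total distance: 65 blocks.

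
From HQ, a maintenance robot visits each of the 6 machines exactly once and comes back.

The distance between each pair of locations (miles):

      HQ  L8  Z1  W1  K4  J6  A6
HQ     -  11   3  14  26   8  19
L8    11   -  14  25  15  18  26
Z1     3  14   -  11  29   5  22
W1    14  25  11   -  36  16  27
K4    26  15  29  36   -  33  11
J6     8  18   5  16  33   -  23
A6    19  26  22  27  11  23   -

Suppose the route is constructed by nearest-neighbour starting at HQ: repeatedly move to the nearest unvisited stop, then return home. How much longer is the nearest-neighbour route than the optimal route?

6 miles longer than the optimal tour.

HQ: Z1=3, J6=8, L8=11, W1=14, A6=19, K4=26 ⇒ Z1
Z1: J6=5, W1=11, L8=14, A6=22, K4=29 ⇒ J6
J6: W1=16, L8=18, A6=23, K4=33 ⇒ W1
W1: L8=25, A6=27, K4=36 ⇒ L8
L8: K4=15, A6=26 ⇒ K4
K4: A6=11 ⇒ A6
NN route HQ → Z1 → J6 → W1 → L8 → K4 → A6 → HQ costs 94.
Optimal: HQ → L8 → K4 → A6 → W1 → Z1 → J6 → HQ costs 88 (by enumerating all 360 distinct tours).
Excess = 94 − 88 = 6.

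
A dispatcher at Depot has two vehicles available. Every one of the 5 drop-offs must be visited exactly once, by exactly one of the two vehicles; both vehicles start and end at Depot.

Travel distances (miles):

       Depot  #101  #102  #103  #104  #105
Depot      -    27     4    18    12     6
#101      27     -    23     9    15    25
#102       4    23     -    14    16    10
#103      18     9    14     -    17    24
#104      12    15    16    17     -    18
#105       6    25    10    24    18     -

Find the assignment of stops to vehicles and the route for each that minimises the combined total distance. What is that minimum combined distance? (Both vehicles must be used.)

Try each way of splitting the stops between the two vehicles (each non-empty) and, for each split, find the best tour for each vehicle:
  {#101} + {#102, #103, #104, #105}: 54 + 59 = 113
  {#102} + {#101, #103, #104, #105}: 8 + 66 = 74
  {#101, #102} + {#103, #104, #105}: 54 + 59 = 113
  {#103} + {#101, #102, #104, #105}: 36 + 66 = 102
  {#101, #103} + {#102, #104, #105}: 54 + 44 = 98
  {#102, #103} + {#101, #104, #105}: 36 + 58 = 94
  … (15 splits in total)
  {#101, #102, #103, #104} + {#105}: 54 + 12 = 66  ← best
Best: vehicle 1 Depot → #102 → #103 → #101 → #104 → Depot = 54; vehicle 2 Depot → #105 → Depot = 12; combined 66.

Minimum combined distance: 66 miles.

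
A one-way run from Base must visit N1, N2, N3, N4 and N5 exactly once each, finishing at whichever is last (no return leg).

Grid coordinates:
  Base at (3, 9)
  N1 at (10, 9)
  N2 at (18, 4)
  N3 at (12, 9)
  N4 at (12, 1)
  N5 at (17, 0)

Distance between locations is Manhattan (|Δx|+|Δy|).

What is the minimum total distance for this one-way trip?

There are 5! = 120 possible orderings.
Base - N1 - N2 - N3 - N4 - N5: 7+13+11+8+6 = 45
Base - N1 - N2 - N3 - N5 - N4: 7+13+11+14+6 = 51
Base - N1 - N2 - N4 - N3 - N5: 7+13+9+8+14 = 51
Base - N1 - N2 - N4 - N5 - N3: 7+13+9+6+14 = 49
Base - N1 - N2 - N5 - N3 - N4: 7+13+5+14+8 = 47
Base - N1 - N2 - N5 - N4 - N3: 7+13+5+6+8 = 39
Base - N1 - N3 - N2 - N4 - N5: 7+2+11+9+6 = 35
Base - N1 - N3 - N2 - N5 - N4: 7+2+11+5+6 = 31
Base - N1 - N3 - N4 - N2 - N5: 7+2+8+9+5 = 31
Base - N1 - N3 - N4 - N5 - N2: 7+2+8+6+5 = 28
Base - N1 - N3 - N5 - N2 - N4: 7+2+14+5+9 = 37
Base - N1 - N3 - N5 - N4 - N2: 7+2+14+6+9 = 38
Base - N1 - N4 - N2 - N3 - N5: 7+10+9+11+14 = 51
Base - N1 - N4 - N2 - N5 - N3: 7+10+9+5+14 = 45
… (106 more)
The minimum is 28.
One shortest path: Base → N1 → N3 → N4 → N5 → N2.

Shortest open route: 28.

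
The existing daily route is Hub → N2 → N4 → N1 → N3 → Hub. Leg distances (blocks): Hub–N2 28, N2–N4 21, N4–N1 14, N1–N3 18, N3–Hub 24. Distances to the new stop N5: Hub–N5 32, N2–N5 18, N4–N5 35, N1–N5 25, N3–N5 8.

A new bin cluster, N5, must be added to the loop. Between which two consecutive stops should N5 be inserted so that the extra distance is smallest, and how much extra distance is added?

Adding 15 blocks by placing N5 on the N1–N3 leg.

Insertion cost between consecutive stops i–j is d(i,N5) + d(N5,j) − d(i,j):
  between Hub and N2: 32 + 18 − 28 = 22
  between N2 and N4: 18 + 35 − 21 = 32
  between N4 and N1: 35 + 25 − 14 = 46
  between N1 and N3: 25 + 8 − 18 = 15
  between N3 and Hub: 8 + 32 − 24 = 16
Cheapest insertion is between N1 and N3, adding 15.
New total = 105 + 15 = 120.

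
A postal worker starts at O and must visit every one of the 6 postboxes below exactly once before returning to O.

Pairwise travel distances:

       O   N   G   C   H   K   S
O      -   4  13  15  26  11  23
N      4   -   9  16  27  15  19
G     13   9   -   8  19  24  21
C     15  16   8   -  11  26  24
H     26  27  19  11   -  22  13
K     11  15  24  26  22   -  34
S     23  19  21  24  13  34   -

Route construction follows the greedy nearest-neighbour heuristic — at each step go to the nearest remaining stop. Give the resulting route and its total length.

O → [N:4 / K:11 / G:13 / C:15 / S:23 / H:26] → N (4)
N → [G:9 / K:15 / C:16 / S:19 / H:27] → G (9)
G → [C:8 / H:19 / S:21 / K:24] → C (8)
C → [H:11 / S:24 / K:26] → H (11)
H → [S:13 / K:22] → S (13)
S → [K:34] → K (34)
Return K→O: 11.
Total = 4 + 9 + 8 + 11 + 13 + 34 + 11 = 90.

Nearest-neighbour total = 90; route O → N → G → C → H → S → K → O.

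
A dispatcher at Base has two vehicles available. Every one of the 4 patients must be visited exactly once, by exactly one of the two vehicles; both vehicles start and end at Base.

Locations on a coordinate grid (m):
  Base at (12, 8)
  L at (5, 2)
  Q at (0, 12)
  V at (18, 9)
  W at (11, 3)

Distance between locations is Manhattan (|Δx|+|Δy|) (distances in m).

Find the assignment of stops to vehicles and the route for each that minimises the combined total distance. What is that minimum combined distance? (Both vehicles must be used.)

Minimum combined distance: 58 m.

Check every non-empty split of the stops between the two vehicles; for each half take its own optimal tour:
  {L} + {Q, V, W}: 26 + 54 = 80
  {Q} + {L, V, W}: 32 + 40 = 72
  {L, Q} + {V, W}: 44 + 26 = 70
  {V} + {L, Q, W}: 14 + 44 = 58
  {L, V} + {Q, W}: 40 + 42 = 82
  {Q, V} + {L, W}: 44 + 26 = 70
  … (7 splits in total)
Best: vehicle 1 Base → V → Base = 14; vehicle 2 Base → Q → L → W → Base = 44; combined 58.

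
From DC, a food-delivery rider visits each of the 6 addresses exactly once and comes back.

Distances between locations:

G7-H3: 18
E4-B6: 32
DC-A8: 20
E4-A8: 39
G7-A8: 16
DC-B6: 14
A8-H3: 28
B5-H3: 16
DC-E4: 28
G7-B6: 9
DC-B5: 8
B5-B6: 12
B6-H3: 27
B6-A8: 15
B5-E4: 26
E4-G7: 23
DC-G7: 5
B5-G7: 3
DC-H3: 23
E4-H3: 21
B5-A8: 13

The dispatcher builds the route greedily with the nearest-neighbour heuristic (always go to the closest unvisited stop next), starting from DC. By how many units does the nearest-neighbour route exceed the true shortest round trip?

Excess over optimum: 5.

DC: G7=5, B5=8, B6=14, A8=20, H3=23, E4=28 ⇒ G7
G7: B5=3, B6=9, A8=16, H3=18, E4=23 ⇒ B5
B5: B6=12, A8=13, H3=16, E4=26 ⇒ B6
B6: A8=15, H3=27, E4=32 ⇒ A8
A8: H3=28, E4=39 ⇒ H3
H3: E4=21 ⇒ E4
NN route DC → G7 → B5 → B6 → A8 → H3 → E4 → DC costs 112.
Optimal: DC → E4 → H3 → B5 → A8 → B6 → G7 → DC costs 107 (by enumerating all 360 distinct tours).
Excess = 112 − 107 = 5.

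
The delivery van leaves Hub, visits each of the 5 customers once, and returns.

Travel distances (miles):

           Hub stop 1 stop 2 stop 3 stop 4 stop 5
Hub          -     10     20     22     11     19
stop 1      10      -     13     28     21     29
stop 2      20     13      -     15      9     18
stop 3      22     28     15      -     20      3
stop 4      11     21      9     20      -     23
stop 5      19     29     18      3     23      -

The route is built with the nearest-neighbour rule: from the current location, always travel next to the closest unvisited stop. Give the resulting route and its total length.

Total distance 74 miles via the nearest-neighbour route Hub → stop 1 → stop 2 → stop 4 → stop 3 → stop 5 → Hub.

From Hub: distances to unvisited — stop 1=10, stop 4=11, stop 5=19, stop 2=20, stop 3=22. Nearest is stop 1 (10).
From stop 1: distances to unvisited — stop 2=13, stop 4=21, stop 3=28, stop 5=29. Nearest is stop 2 (13).
From stop 2: distances to unvisited — stop 4=9, stop 3=15, stop 5=18. Nearest is stop 4 (9).
From stop 4: distances to unvisited — stop 3=20, stop 5=23. Nearest is stop 3 (20).
From stop 3: distances to unvisited — stop 5=3. Nearest is stop 5 (3).
Return stop 5→Hub: 19.
Total = 10 + 13 + 9 + 20 + 3 + 19 = 74.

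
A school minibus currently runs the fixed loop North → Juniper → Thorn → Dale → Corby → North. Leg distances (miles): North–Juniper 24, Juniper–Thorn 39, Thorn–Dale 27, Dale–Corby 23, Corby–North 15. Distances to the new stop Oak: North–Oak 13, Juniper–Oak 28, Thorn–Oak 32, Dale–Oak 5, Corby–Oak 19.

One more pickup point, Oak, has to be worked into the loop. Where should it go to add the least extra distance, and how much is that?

Minimum extra distance: 1 miles, inserting Oak between Dale and Corby.

Insertion cost between consecutive stops i–j is d(i,Oak) + d(Oak,j) − d(i,j):
  between North and Juniper: 13 + 28 − 24 = 17
  between Juniper and Thorn: 28 + 32 − 39 = 21
  between Thorn and Dale: 32 + 5 − 27 = 10
  between Dale and Corby: 5 + 19 − 23 = 1
  between Corby and North: 19 + 13 − 15 = 17
Cheapest insertion is between Dale and Corby, adding 1.
New total = 128 + 1 = 129.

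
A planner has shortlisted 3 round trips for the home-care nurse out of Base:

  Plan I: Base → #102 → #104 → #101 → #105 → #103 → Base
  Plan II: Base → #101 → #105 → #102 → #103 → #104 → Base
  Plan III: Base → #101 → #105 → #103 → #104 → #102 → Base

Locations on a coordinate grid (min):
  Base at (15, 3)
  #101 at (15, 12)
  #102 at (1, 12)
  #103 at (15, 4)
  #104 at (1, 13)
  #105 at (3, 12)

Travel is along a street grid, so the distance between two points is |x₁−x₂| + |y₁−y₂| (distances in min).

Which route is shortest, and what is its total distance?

72 min — Plan I is the shortest.

Plan I: 23 + 1 + 15 + 12 + 20 + 1 = 72
Plan II: 9 + 12 + 2 + 22 + 23 + 24 = 92
Plan III: 9 + 12 + 20 + 23 + 1 + 23 = 88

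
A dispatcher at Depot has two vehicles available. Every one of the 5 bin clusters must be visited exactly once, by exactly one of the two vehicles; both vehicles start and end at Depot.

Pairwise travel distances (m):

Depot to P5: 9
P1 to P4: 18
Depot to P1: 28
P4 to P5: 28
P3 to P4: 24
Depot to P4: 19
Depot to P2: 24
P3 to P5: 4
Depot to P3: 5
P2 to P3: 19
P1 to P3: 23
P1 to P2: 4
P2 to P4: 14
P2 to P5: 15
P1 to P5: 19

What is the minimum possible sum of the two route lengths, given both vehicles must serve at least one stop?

75 m — the smallest possible combined total.

Check every non-empty split of the stops between the two vehicles; for each half take its own optimal tour:
  {P1} + {P2, P3, P4, P5}: 56 + 57 = 113
  {P2} + {P1, P3, P4, P5}: 48 + 65 = 113
  {P1, P2} + {P3, P4, P5}: 56 + 56 = 112
  {P3} + {P1, P2, P4, P5}: 10 + 65 = 75
  {P1, P3} + {P2, P4, P5}: 56 + 57 = 113
  {P2, P3} + {P1, P4, P5}: 48 + 65 = 113
  … (15 splits in total)
Best: vehicle 1 Depot → P3 → Depot = 10; vehicle 2 Depot → P4 → P1 → P2 → P5 → Depot = 65; combined 75.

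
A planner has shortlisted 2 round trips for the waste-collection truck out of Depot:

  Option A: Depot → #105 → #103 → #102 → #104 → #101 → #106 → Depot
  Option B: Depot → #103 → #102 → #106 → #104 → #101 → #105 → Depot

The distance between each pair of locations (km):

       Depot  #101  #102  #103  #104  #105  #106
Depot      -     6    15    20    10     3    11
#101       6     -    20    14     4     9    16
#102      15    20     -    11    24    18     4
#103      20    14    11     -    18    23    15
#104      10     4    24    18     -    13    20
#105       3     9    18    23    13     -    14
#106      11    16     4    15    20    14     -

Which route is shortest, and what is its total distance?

Option A: 3 + 23 + 11 + 24 + 4 + 16 + 11 = 92
Option B: 20 + 11 + 4 + 20 + 4 + 9 + 3 = 71

Shortest is Option B, total 71 km.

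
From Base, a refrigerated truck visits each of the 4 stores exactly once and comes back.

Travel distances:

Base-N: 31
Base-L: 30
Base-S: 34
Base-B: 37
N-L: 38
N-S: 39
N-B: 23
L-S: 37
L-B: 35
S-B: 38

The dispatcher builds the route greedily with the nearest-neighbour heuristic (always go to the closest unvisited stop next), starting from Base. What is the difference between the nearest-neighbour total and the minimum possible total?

Base: L=30, N=31, S=34, B=37 ⇒ L
L: B=35, S=37, N=38 ⇒ B
B: N=23, S=38 ⇒ N
N: S=39 ⇒ S
NN route Base → L → B → N → S → Base costs 161.
Optimal: Base → N → B → S → L → Base costs 159 (by enumerating all 12 distinct tours).
Excess = 161 − 159 = 2.

The nearest-neighbour route is 2 longer than optimal.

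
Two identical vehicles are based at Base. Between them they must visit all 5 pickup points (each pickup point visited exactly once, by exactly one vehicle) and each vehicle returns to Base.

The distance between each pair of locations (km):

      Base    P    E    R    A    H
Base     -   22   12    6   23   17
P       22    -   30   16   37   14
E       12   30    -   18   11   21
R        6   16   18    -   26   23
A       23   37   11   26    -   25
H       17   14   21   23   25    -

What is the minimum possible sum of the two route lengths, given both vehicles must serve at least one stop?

Minimum combined distance: 96 km.

There are 2^4 − 1 = 15 ways to divide the 5 stops into two non-empty groups. For each, the best each vehicle can do is its own shortest tour through its group:
  {P} + {E, R, A, H}: 44 + 77 = 121
  {E} + {P, R, A, H}: 24 + 84 = 108
  {P, E} + {R, A, H}: 64 + 74 = 138
  {R} + {P, E, A, H}: 12 + 84 = 96
  {P, R} + {E, A, H}: 44 + 65 = 109
  {E, R} + {P, A, H}: 36 + 84 = 120
  … (15 splits in total)
Best: vehicle 1 Base → R → Base = 12; vehicle 2 Base → P → H → A → E → Base = 84; combined 96.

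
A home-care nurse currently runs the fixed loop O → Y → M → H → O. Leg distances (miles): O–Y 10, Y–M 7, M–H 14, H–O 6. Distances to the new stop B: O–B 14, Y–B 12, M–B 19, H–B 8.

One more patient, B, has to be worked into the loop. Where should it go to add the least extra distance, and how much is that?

Insertion cost between consecutive stops i–j is d(i,B) + d(B,j) − d(i,j):
  between O and Y: 14 + 12 − 10 = 16
  between Y and M: 12 + 19 − 7 = 24
  between M and H: 19 + 8 − 14 = 13
  between H and O: 8 + 14 − 6 = 16
Cheapest insertion is between M and H, adding 13.
New total = 37 + 13 = 50.

Minimum extra distance: 13 miles, inserting B between M and H.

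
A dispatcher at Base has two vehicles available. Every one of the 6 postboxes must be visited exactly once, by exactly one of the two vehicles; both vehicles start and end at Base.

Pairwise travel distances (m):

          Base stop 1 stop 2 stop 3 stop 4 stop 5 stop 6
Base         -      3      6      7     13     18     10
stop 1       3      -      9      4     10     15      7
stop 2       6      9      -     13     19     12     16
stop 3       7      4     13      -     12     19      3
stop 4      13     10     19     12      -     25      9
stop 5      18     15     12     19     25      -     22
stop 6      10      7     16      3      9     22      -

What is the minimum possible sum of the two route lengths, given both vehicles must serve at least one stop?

68 m — the smallest possible combined total.

Check every non-empty split of the stops between the two vehicles; for each half take its own optimal tour:
  {stop 1} + {stop 2, stop 3, stop 4, stop 5, stop 6}: 6 + 62 = 68
  {stop 2} + {stop 1, stop 3, stop 4, stop 5, stop 6}: 12 + 62 = 74
  {stop 1, stop 2} + {stop 3, stop 4, stop 5, stop 6}: 18 + 62 = 80
  {stop 3} + {stop 1, stop 2, stop 4, stop 5, stop 6}: 14 + 62 = 76
  {stop 1, stop 3} + {stop 2, stop 4, stop 5, stop 6}: 14 + 62 = 76
  {stop 2, stop 3} + {stop 1, stop 4, stop 5, stop 6}: 26 + 62 = 88
  … (31 splits in total)
Best: vehicle 1 Base → stop 1 → Base = 6; vehicle 2 Base → stop 2 → stop 5 → stop 3 → stop 6 → stop 4 → Base = 62; combined 68.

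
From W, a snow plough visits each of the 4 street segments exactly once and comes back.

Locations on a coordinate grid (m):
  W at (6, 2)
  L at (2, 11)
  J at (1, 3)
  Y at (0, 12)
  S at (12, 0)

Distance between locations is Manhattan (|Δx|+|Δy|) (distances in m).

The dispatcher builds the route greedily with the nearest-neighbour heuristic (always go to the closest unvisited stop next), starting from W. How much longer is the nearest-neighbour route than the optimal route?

From W: J=6, S=8, L=13, Y=16 → choose J (6).
From J: L=9, Y=10, S=14 → choose L (9).
From L: Y=3, S=21 → choose Y (3).
From Y: S=24 → choose S (24).
NN route W → J → L → Y → S → W costs 50.
Optimal: W → L → Y → J → S → W costs 48 (by enumerating all 12 distinct tours).
Excess = 50 − 48 = 2.

The nearest-neighbour route is 2 m longer than optimal.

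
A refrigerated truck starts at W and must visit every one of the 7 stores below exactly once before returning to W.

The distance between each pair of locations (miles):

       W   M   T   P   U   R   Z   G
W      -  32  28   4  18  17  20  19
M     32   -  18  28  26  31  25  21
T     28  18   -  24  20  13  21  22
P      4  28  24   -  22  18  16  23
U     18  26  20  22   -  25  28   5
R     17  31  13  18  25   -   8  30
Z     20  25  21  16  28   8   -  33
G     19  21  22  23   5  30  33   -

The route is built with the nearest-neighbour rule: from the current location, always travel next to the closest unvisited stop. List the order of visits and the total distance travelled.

From W: distances to unvisited — P=4, R=17, U=18, G=19, Z=20, T=28, M=32. Nearest is P (4).
From P: distances to unvisited — Z=16, R=18, U=22, G=23, T=24, M=28. Nearest is Z (16).
From Z: distances to unvisited — R=8, T=21, M=25, U=28, G=33. Nearest is R (8).
From R: distances to unvisited — T=13, U=25, G=30, M=31. Nearest is T (13).
From T: distances to unvisited — M=18, U=20, G=22. Nearest is M (18).
From M: distances to unvisited — G=21, U=26. Nearest is G (21).
From G: distances to unvisited — U=5. Nearest is U (5).
Return U→W: 18.
Total = 4 + 16 + 8 + 13 + 18 + 21 + 5 + 18 = 103.

103 miles along W → P → Z → R → T → M → G → U → W.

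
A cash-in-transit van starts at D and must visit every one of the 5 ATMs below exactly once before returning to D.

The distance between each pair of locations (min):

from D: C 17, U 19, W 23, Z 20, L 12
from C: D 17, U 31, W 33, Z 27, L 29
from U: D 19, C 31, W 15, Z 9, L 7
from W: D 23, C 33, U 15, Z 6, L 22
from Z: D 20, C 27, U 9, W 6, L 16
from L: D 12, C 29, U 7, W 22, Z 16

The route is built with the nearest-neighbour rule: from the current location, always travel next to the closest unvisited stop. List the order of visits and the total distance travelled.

From D: distances to unvisited — L=12, C=17, U=19, Z=20, W=23. Nearest is L (12).
From L: distances to unvisited — U=7, Z=16, W=22, C=29. Nearest is U (7).
From U: distances to unvisited — Z=9, W=15, C=31. Nearest is Z (9).
From Z: distances to unvisited — W=6, C=27. Nearest is W (6).
From W: distances to unvisited — C=33. Nearest is C (33).
Return C→D: 17.
Total = 12 + 7 + 9 + 6 + 33 + 17 = 84.

Nearest-neighbour total = 84 min; route D → L → U → Z → W → C → D.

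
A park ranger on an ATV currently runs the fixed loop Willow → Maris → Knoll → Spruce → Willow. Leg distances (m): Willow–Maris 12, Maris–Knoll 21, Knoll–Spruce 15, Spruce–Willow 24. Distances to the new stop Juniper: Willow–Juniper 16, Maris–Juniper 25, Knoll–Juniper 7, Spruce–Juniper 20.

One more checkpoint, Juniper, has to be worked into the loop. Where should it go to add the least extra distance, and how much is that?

Insertion cost between consecutive stops i–j is d(i,Juniper) + d(Juniper,j) − d(i,j):
  between Willow and Maris: 16 + 25 − 12 = 29
  between Maris and Knoll: 25 + 7 − 21 = 11
  between Knoll and Spruce: 7 + 20 − 15 = 12
  between Spruce and Willow: 20 + 16 − 24 = 12
Cheapest insertion is between Maris and Knoll, adding 11.
New total = 72 + 11 = 83.

+11 m — insert Juniper between Maris and Knoll.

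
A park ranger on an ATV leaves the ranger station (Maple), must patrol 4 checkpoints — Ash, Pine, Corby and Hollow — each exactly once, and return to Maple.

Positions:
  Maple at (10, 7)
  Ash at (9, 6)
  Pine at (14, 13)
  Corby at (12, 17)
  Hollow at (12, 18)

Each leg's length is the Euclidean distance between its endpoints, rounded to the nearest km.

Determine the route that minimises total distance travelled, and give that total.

25 km — the shortest possible round trip.

Maple-Ash-Pine-Corby-Hollow-Maple: 1+9+4+1+11 = 26
Maple-Ash-Pine-Hollow-Corby-Maple: 1+9+5+1+10 = 26
Maple-Ash-Corby-Pine-Hollow-Maple: 1+11+4+5+11 = 32
Maple-Ash-Corby-Hollow-Pine-Maple: 1+11+1+5+7 = 25
Maple-Ash-Hollow-Pine-Corby-Maple: 1+12+5+4+10 = 32
Maple-Ash-Hollow-Corby-Pine-Maple: 1+12+1+4+7 = 25
Maple-Pine-Ash-Corby-Hollow-Maple: 7+9+11+1+11 = 39
Maple-Pine-Ash-Hollow-Corby-Maple: 7+9+12+1+10 = 39
Maple-Pine-Corby-Ash-Hollow-Maple: 7+4+11+12+11 = 45
Maple-Pine-Hollow-Ash-Corby-Maple: 7+5+12+11+10 = 45
Maple-Corby-Ash-Pine-Hollow-Maple: 10+11+9+5+11 = 46
Maple-Corby-Pine-Ash-Hollow-Maple: 10+4+9+12+11 = 46
The minimum is 25.
One optimal route: Maple → Ash → Corby → Hollow → Pine → Maple (or its reverse).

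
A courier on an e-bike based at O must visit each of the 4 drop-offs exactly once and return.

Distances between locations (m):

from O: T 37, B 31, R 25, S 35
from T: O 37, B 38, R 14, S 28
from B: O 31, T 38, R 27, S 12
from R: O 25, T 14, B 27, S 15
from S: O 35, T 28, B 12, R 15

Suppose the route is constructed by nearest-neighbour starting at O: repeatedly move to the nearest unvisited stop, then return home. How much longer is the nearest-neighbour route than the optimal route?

The nearest-neighbour route is 1 m longer than optimal.

From O: R=25, B=31, S=35, T=37 → choose R (25).
From R: T=14, S=15, B=27 → choose T (14).
From T: S=28, B=38 → choose S (28).
From S: B=12 → choose B (12).
NN route O → R → T → S → B → O costs 110.
Optimal: O → T → R → S → B → O costs 109 (by enumerating all 12 distinct tours).
Excess = 110 − 109 = 1.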